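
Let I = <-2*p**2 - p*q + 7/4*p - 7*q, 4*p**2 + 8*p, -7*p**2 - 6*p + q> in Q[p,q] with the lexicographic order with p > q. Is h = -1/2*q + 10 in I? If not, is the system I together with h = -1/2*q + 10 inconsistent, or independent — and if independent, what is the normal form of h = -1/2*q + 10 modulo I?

Adjoining -1/2*q + 10 makes the ideal the whole ring: the system is inconsistent.

First compute the reduced Gröbner basis of I by Buchberger's algorithm.
f_1 = -2*p**2 - p*q + 7/4*p - 7*q, LT = p**2.
f_2 = 4*p**2 + 8*p, LT = p**2.
f_3 = -7*p**2 - 6*p + q, LT = p**2.

S(f_1,f_2): lcm = p**2. S = 1/2*p*q - 23/8*p + 7/2*q.
  leading term p*q: no divisor's leading term divides it; move 1/2*p*q to the remainder.
  leading term p: no divisor's leading term divides it; move -23/8*p to the remainder.
  leading term q: no divisor's leading term divides it; move 7/2*q to the remainder.
  remainder 1/2*p*q - 23/8*p + 7/2*q ≠ 0; add k_4 = 1/2*p*q - 23/8*p + 7/2*q to the basis.

S(f_1,f_3): lcm = p**2. S = 1/2*p*q - 97/56*p + 51/14*q.
  leading term p*q: subtract (1)·k_4 from 1/2*p*q - 97/56*p + 51/14*q → 8/7*p + 1/7*q
  leading term p: no divisor's leading term divides it; move 8/7*p to the remainder.
  leading term q: no divisor's leading term divides it; move 1/7*q to the remainder.
  remainder 8/7*p + 1/7*q ≠ 0; add k_5 = 8/7*p + 1/7*q to the basis.

S(f_1,k_4): lcm = p**2*q. S = 23/4*p**2 + 1/2*p*q**2 - 63/8*p*q + 7/2*q**2.
  leading term p**2: subtract (-23/8)·f_1 from 23/4*p**2 + 1/2*p*q**2 - 63/8*p*q + 7/2*q**2 → 1/2*p*q**2 - 43/4*p*q + 161/32*p + 7/2*q**2 - 161/8*q
  leading term p*q**2: subtract (q)·k_4 from 1/2*p*q**2 - 43/4*p*q + 161/32*p + 7/2*q**2 - 161/8*q → -63/8*p*q + 161/32*p - 161/8*q
  leading term p*q: subtract (-63/4)·k_4 from -63/8*p*q + 161/32*p - 161/8*q → -161/4*p + 35*q
  leading term p: subtract (-1127/32)·k_5 from -161/4*p + 35*q → 1281/32*q
  leading term q: no divisor's leading term divides it; move 1281/32*q to the remainder.
  remainder 1281/32*q ≠ 0; add k_6 = 1281/32*q to the basis.

The other S-polynomials (S(f_2,f_3), S(f_2,k_4), S(f_3,k_4), S(f_1,k_5), S(f_2,k_5), S(f_3,k_5), S(k_4,k_5), S(f_1,k_6), S(f_2,k_6), S(f_3,k_6), S(k_4,k_6), S(k_5,k_6)) all reduce to 0 modulo the current basis, so we have a Gröbner basis.
Inter-reduce: drop elements whose leading term is divisible by another's, tail-reduce, and make monic.
Reduced Gröbner basis: {p, q}.
Label its elements g_1 = p, g_2 = q.

Reduce h = -1/2*q + 10 modulo G:
  leading term q: subtract (-1/2)·g_2 from -1/2*q + 10 → 10
  leading term 1: no divisor's leading term divides it; move 10 to the remainder.
  normal form = 10.
The normal form is nonzero, so h ∉ I. Since h minus its normal form lies in I, I + (h) = I + (r) where r = 10; decide whether this ideal is the whole ring.
Here r = 10 is a nonzero constant, hence a unit: 1 ∈ I + (h), the Gröbner basis of I + (h) is {1}, and the enlarged system has no common solution — adjoining h is inconsistent.

The remainder on division by a Gröbner basis is unique — it is the normal form.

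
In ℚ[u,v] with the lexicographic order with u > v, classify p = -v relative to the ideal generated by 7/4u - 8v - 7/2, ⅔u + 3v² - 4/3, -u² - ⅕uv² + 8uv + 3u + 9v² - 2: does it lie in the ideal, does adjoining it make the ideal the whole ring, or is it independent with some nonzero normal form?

-v lies in I (it reduces to 0).

First compute the reduced Gröbner basis of I by Buchberger's algorithm.
f_1 = 7/4u - 8v - 7/2, LT = u.
f_2 = ⅔u + 3v² - 4/3, LT = u.
f_3 = -u² - ⅕uv² + 8uv + 3u + 9v² - 2, LT = u².

S(f_1,f_2): lcm = u. S = -9/2v² - 32/7v.
  leading term v²: no divisor's leading term divides it; move -9/2v² to the remainder.
  leading term v: no divisor's leading term divides it; move -32/7v to the remainder.
  remainder -9/2v² - 32/7v ≠ 0; add h_4 = -9/2v² - 32/7v to the basis.

S(f_1,f_3): lcm = u². S = -⅕uv² + 24/7uv + u + 9v² - 2.
  leading term uv²: subtract (-4/35v²)·f_1 from -⅕uv² + 24/7uv + u + 9v² - 2 → 24/7uv + u - 32/35v³ + 43/5v² - 2
  leading term uv: subtract (96/49v)·f_1 from 24/7uv + u - 32/35v³ + 43/5v² - 2 → u - 32/35v³ + 5947/245v² + 48/7v - 2
  leading term u: subtract (4/7)·f_1 from u - 32/35v³ + 5947/245v² + 48/7v - 2 → -32/35v³ + 5947/245v² + 80/7v
  leading term v³: subtract (64/315v)·h_4 from -32/35v³ + 5947/245v² + 80/7v → 55571/2205v² + 80/7v
  leading term v²: subtract (-111142/19845)·h_4 from 55571/2205v² + 80/7v → -1968944/138915v
  leading term v: no divisor's leading term divides it; move -1968944/138915v to the remainder.
  remainder -1968944/138915v ≠ 0; add h_5 = -1968944/138915v to the basis.

S(f_2,f_3): lcm = u². S = 43/10uv² + 8uv + u + 9v² - 2.
  leading term uv²: subtract (86/35v²)·f_1 from 43/10uv² + 8uv + u + 9v² - 2 → 8uv + u + 688/35v³ + 88/5v² - 2
  leading term uv: subtract (32/7v)·f_1 from 8uv + u + 688/35v³ + 88/5v² - 2 → u + 688/35v³ + 1896/35v² + 16v - 2
  leading term u: subtract (4/7)·f_1 from u + 688/35v³ + 1896/35v² + 16v - 2 → 688/35v³ + 1896/35v² + 144/7v
  leading term v³: subtract (-1376/315v)·h_4 from 688/35v³ + 1896/35v² + 144/7v → 75416/2205v² + 144/7v
  leading term v²: subtract (-150832/19845)·h_4 from 75416/2205v² + 144/7v → -1968944/138915v
  leading term v: subtract (1)·h_5 from -1968944/138915v → 0
  remainder 0.

S(f_1,h_4): leading monomials are coprime, so the S-polynomial reduces to 0 (Buchberger's first criterion).
S(f_2,h_4): leading monomials are coprime, so the S-polynomial reduces to 0 (Buchberger's first criterion).
S(f_3,h_4): leading monomials are coprime, so the S-polynomial reduces to 0 (Buchberger's first criterion).
S(f_1,h_5): leading monomials are coprime, so the S-polynomial reduces to 0 (Buchberger's first criterion).
S(f_2,h_5): leading monomials are coprime, so the S-polynomial reduces to 0 (Buchberger's first criterion).
S(f_3,h_5): leading monomials are coprime, so the S-polynomial reduces to 0 (Buchberger's first criterion).
S(h_4,h_5): lcm = v². S = 64/63v.
  leading term v: subtract (-8820/123059)·h_5 from 64/63v → 0
  remainder 0.

Every S-polynomial of the final basis reduces to 0, so we have a Gröbner basis.
Inter-reduce: drop elements whose leading term is divisible by another's, tail-reduce, and make monic.
Reduced Gröbner basis: {u - 2, v}.
Label its elements g_1 = u - 2, g_2 = v.

Reduce p = -v modulo G:
  leading term v: subtract (-1)·g_2 from -v → 0
  normal form = 0.
Since the normal form is 0, p ∈ I.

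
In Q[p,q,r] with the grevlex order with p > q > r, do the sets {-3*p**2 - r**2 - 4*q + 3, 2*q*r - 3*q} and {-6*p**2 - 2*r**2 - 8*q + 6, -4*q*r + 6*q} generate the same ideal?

Yes, the ideals are equal.

Two ideals are equal iff their reduced Gröbner bases coincide (the reduced basis is unique for a fixed ordering).
Buchberger on the first generating set:
f_1 = -3*p**2 - r**2 - 4*q + 3, LT = p**2.
f_2 = 2*q*r - 3*q, LT = q*r.

The S-polynomials (S(f_1,f_2)) all reduce to 0 modulo the current basis, so we have a Gröbner basis.
Inter-reduce: drop elements whose leading term is divisible by another's, tail-reduce, and make monic.
Reduced Gröbner basis: {p**2 + 1/3*r**2 + 4/3*q - 1, q*r - 3/2*q}.

Buchberger on the second generating set:
h_1 = -6*p**2 - 2*r**2 - 8*q + 6, LT = p**2.
h_2 = -4*q*r + 6*q, LT = q*r.

The S-polynomials (S(h_1,h_2)) all reduce to 0 modulo the current basis, so we have a Gröbner basis.
Inter-reduce: drop elements whose leading term is divisible by another's, tail-reduce, and make monic.
Reduced Gröbner basis: {p**2 + 1/3*r**2 + 4/3*q - 1, q*r - 3/2*q}.

Same reduced basis, so the two generating sets span the same ideal.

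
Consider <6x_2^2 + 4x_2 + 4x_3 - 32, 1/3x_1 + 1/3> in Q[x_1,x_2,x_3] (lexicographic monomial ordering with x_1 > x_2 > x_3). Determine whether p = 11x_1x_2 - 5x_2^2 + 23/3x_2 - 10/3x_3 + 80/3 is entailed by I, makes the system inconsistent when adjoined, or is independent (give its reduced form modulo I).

11x_1x_2 - 5x_2^2 + 23/3x_2 - 10/3x_3 + 80/3 lies in I (it reduces to 0).

First compute the reduced Gröbner basis of I by Buchberger's algorithm.
f_1 = 6x_2^2 + 4x_2 + 4x_3 - 32, LT = x_2^2.
f_2 = 1/3x_1 + 1/3, LT = x_1.

S(f_1,f_2): leading monomials are coprime, so the S-polynomial reduces to 0 (Buchberger's first criterion).
Every S-polynomial of the final basis reduces to 0, so we have a Gröbner basis.
Inter-reduce: drop elements whose leading term is divisible by another's, tail-reduce, and make monic.
Reduced Gröbner basis: {x_1 + 1, x_2^2 + 2/3x_2 + 2/3x_3 - 16/3}.
Label its elements g_1 = x_1 + 1, g_2 = x_2^2 + 2/3x_2 + 2/3x_3 - 16/3.

Reduce p = 11x_1x_2 - 5x_2^2 + 23/3x_2 - 10/3x_3 + 80/3 modulo G:
  leading term x_1x_2: subtract (11x_2)·g_1 from 11x_1x_2 - 5x_2^2 + 23/3x_2 - 10/3x_3 + 80/3 → -5x_2^2 - 10/3x_2 - 10/3x_3 + 80/3
  leading term x_2^2: subtract (-5)·g_2 from -5x_2^2 - 10/3x_2 - 10/3x_3 + 80/3 → 0
  normal form = 0.
Since the normal form is 0, p ∈ I.

The remainder on division by a Gröbner basis is unique — it is the normal form.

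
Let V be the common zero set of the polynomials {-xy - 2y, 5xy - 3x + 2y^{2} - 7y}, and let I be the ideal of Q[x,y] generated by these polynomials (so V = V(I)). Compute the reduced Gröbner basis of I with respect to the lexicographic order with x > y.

G = {x - \tfrac{2}{3}y^{2} + \tfrac{17}{3}y, y^{3} - \tfrac{17}{2}y^{2} + 3y}

Buchberger's algorithm terminates because the ascending chain of leading-term ideals stabilizes.

f_1 = -xy - 2y, LT = xy.
f_2 = 5xy - 3x + 2y^{2} - 7y, LT = xy.

S(f_1,f_2): lcm = xy. S = \tfrac{3}{5}x - \tfrac{2}{5}y^{2} + \tfrac{17}{5}y.
  leading term x: no divisor's leading term divides it; move \tfrac{3}{5}x to the remainder.
  leading term y^{2}: no divisor's leading term divides it; move -\tfrac{2}{5}y^{2} to the remainder.
  leading term y: no divisor's leading term divides it; move \tfrac{17}{5}y to the remainder.
  remainder \tfrac{3}{5}x - \tfrac{2}{5}y^{2} + \tfrac{17}{5}y ≠ 0; add g_3 = \tfrac{3}{5}x - \tfrac{2}{5}y^{2} + \tfrac{17}{5}y to the basis.

S(f_1,g_3): lcm = xy. S = \tfrac{2}{3}y^{3} - \tfrac{17}{3}y^{2} + 2y.
  leading term y^{3}: no divisor's leading term divides it; move \tfrac{2}{3}y^{3} to the remainder.
  leading term y^{2}: no divisor's leading term divides it; move -\tfrac{17}{3}y^{2} to the remainder.
  leading term y: no divisor's leading term divides it; move 2y to the remainder.
  remainder \tfrac{2}{3}y^{3} - \tfrac{17}{3}y^{2} + 2y ≠ 0; add g_4 = \tfrac{2}{3}y^{3} - \tfrac{17}{3}y^{2} + 2y to the basis.

S(f_2,g_3): lcm = xy. S = -\tfrac{3}{5}x + \tfrac{2}{3}y^{3} - \tfrac{79}{15}y^{2} - \tfrac{7}{5}y.
  leading term x: subtract (-1)·g_3 from -\tfrac{3}{5}x + \tfrac{2}{3}y^{3} - \tfrac{79}{15}y^{2} - \tfrac{7}{5}y → \tfrac{2}{3}y^{3} - \tfrac{17}{3}y^{2} + 2y
  leading term y^{3}: subtract (1)·g_4 from \tfrac{2}{3}y^{3} - \tfrac{17}{3}y^{2} + 2y → 0
  remainder 0.

S(f_1,g_4): lcm = xy^{3}. S = \tfrac{17}{2}xy^{2} - 3xy + 2y^{3}.
  leading term xy^{2}: subtract (-\tfrac{17}{2}y)·f_1 from \tfrac{17}{2}xy^{2} - 3xy + 2y^{3} → -3xy + 2y^{3} - 17y^{2}
  leading term xy: subtract (3)·f_1 from -3xy + 2y^{3} - 17y^{2} → 2y^{3} - 17y^{2} + 6y
  leading term y^{3}: subtract (3)·g_4 from 2y^{3} - 17y^{2} + 6y → 0
  remainder 0.

S(f_2,g_4): lcm = xy^{3}. S = \tfrac{79}{10}xy^{2} - 3xy + \tfrac{2}{5}y^{4} - \tfrac{7}{5}y^{3}.
  leading term xy^{2}: subtract (-\tfrac{79}{10}y)·f_1 from \tfrac{79}{10}xy^{2} - 3xy + \tfrac{2}{5}y^{4} - \tfrac{7}{5}y^{3} → -3xy + \tfrac{2}{5}y^{4} - \tfrac{7}{5}y^{3} - \tfrac{79}{5}y^{2}
  leading term xy: subtract (3)·f_1 from -3xy + \tfrac{2}{5}y^{4} - \tfrac{7}{5}y^{3} - \tfrac{79}{5}y^{2} → \tfrac{2}{5}y^{4} - \tfrac{7}{5}y^{3} - \tfrac{79}{5}y^{2} + 6y
  leading term y^{4}: subtract (\tfrac{3}{5}y)·g_4 from \tfrac{2}{5}y^{4} - \tfrac{7}{5}y^{3} - \tfrac{79}{5}y^{2} + 6y → 2y^{3} - 17y^{2} + 6y
  leading term y^{3}: subtract (3)·g_4 from 2y^{3} - 17y^{2} + 6y → 0
  remainder 0.

S(g_3,g_4): leading monomials are coprime, so the S-polynomial reduces to 0 (Buchberger's first criterion).
Every S-polynomial of the final basis reduces to 0, so we have a Gröbner basis.
Inter-reduce: drop elements whose leading term is divisible by another's, tail-reduce, and make monic.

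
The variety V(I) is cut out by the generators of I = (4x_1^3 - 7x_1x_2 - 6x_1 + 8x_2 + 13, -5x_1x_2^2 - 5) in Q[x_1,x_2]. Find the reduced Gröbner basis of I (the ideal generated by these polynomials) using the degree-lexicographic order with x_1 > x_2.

G = {x_1^3 - 7/4x_1x_2 - 3/2x_1 + 2x_2 + 13/4, x_1x_2^2 + 1, x_2^3 - 1/2x_1^2 + 13/8x_2^2 + 7/8x_2 + 3/4}

f_1 = 4x_1^3 - 7x_1x_2 - 6x_1 + 8x_2 + 13, LT = x_1^3.
f_2 = -5x_1x_2^2 - 5, LT = x_1x_2^2.

S(f_1,f_2): lcm = x_1^3x_2^2. S = -7/4x_1x_2^3 - 3/2x_1x_2^2 + 2x_2^3 - x_1^2 + 13/4x_2^2.
  reduce S modulo (f_1, f_2):
  remainder 2x_2^3 - x_1^2 + 13/4x_2^2 + 7/4x_2 + 3/2 ≠ 0; add g_3 = 2x_2^3 - x_1^2 + 13/4x_2^2 + 7/4x_2 + 3/2 to the basis.

The other S-polynomials (S(f_1,g_3), S(f_2,g_3)) all reduce to 0 modulo the current basis, so we have a Gröbner basis.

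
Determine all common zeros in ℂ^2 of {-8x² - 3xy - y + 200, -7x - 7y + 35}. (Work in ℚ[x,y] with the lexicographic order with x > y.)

{(5, 0), (-39/5, 64/5)}

Compute a lex Gröbner basis by Buchberger's algorithm.
f_1 = -8x² - 3xy - y + 200, LT = x².
f_2 = -7x - 7y + 35, LT = x.

S(f_1,f_2): lcm = x². S = -⅝xy + 5x + ⅛y - 25.
  leading term xy: subtract (5/56y)·f_2 from -⅝xy + 5x + ⅛y - 25 → 5x + ⅝y² - 3y - 25
  leading term x: subtract (-5/7)·f_2 from 5x + ⅝y² - 3y - 25 → ⅝y² - 8y
  leading term y²: no divisor's leading term divides it; move ⅝y² to the remainder.
  leading term y: no divisor's leading term divides it; move -8y to the remainder.
  remainder ⅝y² - 8y ≠ 0; add h_3 = ⅝y² - 8y to the basis.

The other S-polynomials (S(f_1,h_3), S(f_2,h_3)) all reduce to 0 modulo the current basis, so we have a Gröbner basis.
Inter-reduce: drop elements whose leading term is divisible by another's, tail-reduce, and make monic.
Reduced Gröbner basis: {x + y - 5, y² - 64/5y}.

From the last basis element, y² - 64/5y = 0, so y takes values in {0, 64/5}. Each choice, substituted upward through the basis, yields the corresponding point(s) of the solution set.
  y = 0: the earlier basis element becomes x - 5 = 0, giving x = 5 — point (5, 0).
  y = 64/5: the earlier basis element becomes x + 39/5 = 0, giving x = -39/5 — point (-39/5, 64/5).
Substituting each solution back into the original system confirms all equations vanish.
This is the nonlinear analogue of row-reducing a linear system.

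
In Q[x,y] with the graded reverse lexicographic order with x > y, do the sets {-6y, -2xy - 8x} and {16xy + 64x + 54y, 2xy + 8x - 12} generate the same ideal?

No, the ideals differ.

Since reduced Gröbner bases are canonical representatives of ideals under a given ordering, it suffices to compute and compare them.
Buchberger on the first generating set:
f_1 = -6y, LT = y.
f_2 = -2xy - 8x, LT = xy.

S(f_1,f_2): lcm = xy. S = -4x.
  reduce S modulo (f_1, f_2):
  remainder -4x ≠ 0; add g_3 = -4x to the basis.

The other S-polynomials (S(f_1,g_3), S(f_2,g_3)) all reduce to 0 modulo the current basis, so we have a Gröbner basis.
Inter-reduce: drop elements whose leading term is divisible by another's, tail-reduce, and make monic.
Reduced Gröbner basis: {x, y}.

Buchberger on the second generating set:
h_1 = 16xy + 64x + 54y, LT = xy.
h_2 = 2xy + 8x - 12, LT = xy.

S(h_1,h_2): lcm = xy. S = 27/8y + 6.
  reduce S modulo (h_1, h_2):
  remainder 27/8y + 6 ≠ 0; add k_3 = 27/8y + 6 to the basis.

S(h_1,k_3): lcm = xy. S = 20/9x + 27/8y.
  reduce S modulo (h_1, h_2, k_3):
  remainder 20/9x - 6 ≠ 0; add k_4 = 20/9x - 6 to the basis.

The other S-polynomials (S(h_2,k_3), S(h_1,k_4), S(h_2,k_4), S(k_3,k_4)) all reduce to 0 modulo the current basis, so we have a Gröbner basis.
Inter-reduce: drop elements whose leading term is divisible by another's, tail-reduce, and make monic.
Reduced Gröbner basis: {x - 27/10, y + 16/9}.

These differ, so the ideals are not equal.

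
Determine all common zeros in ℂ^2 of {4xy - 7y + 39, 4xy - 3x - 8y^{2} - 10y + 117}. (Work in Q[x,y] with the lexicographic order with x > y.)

Compute a lex Gröbner basis by Buchberger's algorithm.
f_1 = 4xy - 7y + 39, LT = xy.
f_2 = 4xy - 3x - 8y^{2} - 10y + 117, LT = xy.

S(f_1,f_2): lcm = xy. S = \tfrac{3}{4}x + 2y^{2} + \tfrac{3}{4}y - \tfrac{39}{2}.
  leading term x: no divisor's leading term divides it; move \tfrac{3}{4}x to the remainder.
  leading term y^{2}: no divisor's leading term divides it; move 2y^{2} to the remainder.
  leading term y: no divisor's leading term divides it; move \tfrac{3}{4}y to the remainder.
  leading term 1: no divisor's leading term divides it; move -\tfrac{39}{2} to the remainder.
  remainder \tfrac{3}{4}x + 2y^{2} + \tfrac{3}{4}y - \tfrac{39}{2} ≠ 0; add h_3 = \tfrac{3}{4}x + 2y^{2} + \tfrac{3}{4}y - \tfrac{39}{2} to the basis.

S(f_1,h_3): lcm = xy. S = -\tfrac{8}{3}y^{3} - y^{2} + \tfrac{97}{4}y + \tfrac{39}{4}.
  leading term y^{3}: no divisor's leading term divides it; move -\tfrac{8}{3}y^{3} to the remainder.
  leading term y^{2}: no divisor's leading term divides it; move -y^{2} to the remainder.
  leading term y: no divisor's leading term divides it; move \tfrac{97}{4}y to the remainder.
  leading term 1: no divisor's leading term divides it; move \tfrac{39}{4} to the remainder.
  remainder -\tfrac{8}{3}y^{3} - y^{2} + \tfrac{97}{4}y + \tfrac{39}{4} ≠ 0; add h_4 = -\tfrac{8}{3}y^{3} - y^{2} + \tfrac{97}{4}y + \tfrac{39}{4} to the basis.

The other S-polynomials (S(f_2,h_3), S(f_1,h_4), S(f_2,h_4), S(h_3,h_4)) all reduce to 0 modulo the current basis, so we have a Gröbner basis.
Inter-reduce: drop elements whose leading term is divisible by another's, tail-reduce, and make monic.
Reduced Gröbner basis: {x + \tfrac{8}{3}y^{2} + y - 26, y^{3} + \tfrac{3}{8}y^{2} - \tfrac{291}{32}y - \tfrac{117}{32}}.

From the last basis element, y^{3} + \tfrac{3}{8}y^{2} - \tfrac{291}{32}y - \tfrac{117}{32} = 0, so y takes values in {-3, 21/16 - sqrt(753)/16, 21/16 + sqrt(753)/16}. Each choice, substituted upward through the basis, yields the corresponding point(s) of the solution set.
  y = -3: the earlier basis element becomes x - 5 = 0, giving x = 5 — point (5, -3).
  y = 21/16 - sqrt(753)/16: the earlier basis element becomes x - sqrt(753)/2 - 49/4 = 0, giving x = 49/4 + sqrt(753)/2 — point (49/4 + sqrt(753)/2, 21/16 - sqrt(753)/16).
  y = 21/16 + sqrt(753)/16: the earlier basis element becomes x - 49/4 + sqrt(753)/2 = 0, giving x = 49/4 - sqrt(753)/2 — point (49/4 - sqrt(753)/2, 21/16 + sqrt(753)/16).
Check: every point annihilates each of the original generators.

{(5, -3), (49/4 + sqrt(753)/2, 21/16 - sqrt(753)/16), (49/4 - sqrt(753)/2, 21/16 + sqrt(753)/16)}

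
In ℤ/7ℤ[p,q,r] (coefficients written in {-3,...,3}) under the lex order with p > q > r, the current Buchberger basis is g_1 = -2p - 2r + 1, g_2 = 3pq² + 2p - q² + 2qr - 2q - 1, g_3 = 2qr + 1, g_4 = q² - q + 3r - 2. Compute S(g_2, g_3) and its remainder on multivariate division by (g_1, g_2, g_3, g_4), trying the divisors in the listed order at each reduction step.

lcm(LM(g_2), LM(g_3)) = pq²r.
S = (lcm/LT(g_2))·g_2 − (lcm/LT(g_3))·g_3 = 3pq + 3pr + 2q²r + 3qr² - 3qr + 2r.
Reduce S modulo (g_1, g_2, g_3, g_4) in that order:
  leading term pq: subtract (2q)·g_1 from 3pq + 3pr + 2q²r + 3qr² - 3qr + 2r → 3pr + 2q²r + 3qr² + qr - 2q + 2r
  leading term pr: subtract (2r)·g_1 from 3pr + 2q²r + 3qr² + qr - 2q + 2r → 2q²r + 3qr² + qr - 2q - 3r²
  leading term q²r: subtract (q)·g_3 from 2q²r + 3qr² + qr - 2q - 3r² → 3qr² + qr - 3q - 3r²
  leading term qr²: subtract (-2r)·g_3 from 3qr² + qr - 3q - 3r² → qr - 3q - 3r² + 2r
  leading term qr: subtract (-3)·g_3 from qr - 3q - 3r² + 2r → -3q - 3r² + 2r + 3
  leading term q: no divisor's leading term divides it; move -3q to the remainder.
  leading term r²: no divisor's leading term divides it; move -3r² to the remainder.
  leading term r: no divisor's leading term divides it; move 2r to the remainder.
  leading term 1: no divisor's leading term divides it; move 3 to the remainder.
The remainder -3q - 3r² + 2r + 3 is nonzero, so it would be added as the next basis element.

S(g_2, g_3) = 3pq + 3pr + 2q²r + 3qr² - 3qr + 2r; remainder on division = -3q - 3r² + 2r + 3.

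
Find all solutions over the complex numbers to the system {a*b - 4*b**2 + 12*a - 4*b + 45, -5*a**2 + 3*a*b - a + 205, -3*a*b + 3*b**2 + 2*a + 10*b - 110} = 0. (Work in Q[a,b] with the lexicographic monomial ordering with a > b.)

{(5, -5)}

Compute a lex Gröbner basis by Buchberger's algorithm.
f_1 = a*b + 12*a - 4*b**2 - 4*b + 45, LT = a*b.
f_2 = -5*a**2 + 3*a*b - a + 205, LT = a**2.
f_3 = -3*a*b + 2*a + 3*b**2 + 10*b - 110, LT = a*b.

S(f_1,f_2): lcm = a**2*b. S = 12*a**2 - 17/5*a*b**2 - 21/5*a*b + 45*a + 41*b.
  reduce S modulo (f_1, f_2, f_3):
  remainder -483*a - 68/5*b**3 + 808/5*b**2 + 1846/5*b - 1479 ≠ 0; add h_4 = -483*a - 68/5*b**3 + 808/5*b**2 + 1846/5*b - 1479 to the basis.

S(f_1,f_3): lcm = a*b. S = 38/3*a - 3*b**2 - 2/3*b + 25/3.
  reduce S modulo (f_1, f_2, f_3, h_4):
  remainder -2584/7245*b**3 + 8969/7245*b**2 + 65318/7245*b - 4903/161 ≠ 0; add h_5 = -2584/7245*b**3 + 8969/7245*b**2 + 65318/7245*b - 4903/161 to the basis.

S(f_2,f_3): lcm = a**2*b. S = 2/3*a**2 + 2/5*a*b**2 + 53/15*a*b - 110/3*a - 41*b.
  reduce S modulo (f_1, f_2, f_3, h_4, h_5):
  remainder -12431/4845*b**2 - 113429/4845*b - 51274/969 ≠ 0; add h_6 = -12431/4845*b**2 - 113429/4845*b - 51274/969 to the basis.

S(f_1,h_4): lcm = a*b. S = 12*a - 68/2415*b**4 + 808/2415*b**3 - 7814/2415*b**2 - 1137/161*b + 45.
  reduce S modulo (f_1, f_2, f_3, h_4, h_5, h_6):
  remainder 554001/121904*b + 2770005/121904 ≠ 0; add h_7 = 554001/121904*b + 2770005/121904 to the basis.

The other S-polynomials (S(f_2,h_4), S(f_3,h_4), S(f_1,h_5), S(f_2,h_5), S(f_3,h_5), S(h_4,h_5), S(f_1,h_6), S(f_2,h_6), S(f_3,h_6), S(h_4,h_6), S(h_5,h_6), S(f_1,h_7), S(f_2,h_7), S(f_3,h_7), S(h_4,h_7), S(h_5,h_7), S(h_6,h_7)) all reduce to 0 modulo the current basis, so we have a Gröbner basis.
Inter-reduce: drop elements whose leading term is divisible by another's, tail-reduce, and make monic.
Reduced Gröbner basis: {a - 5, b + 5}.

Elimination: the polynomial b + 5 lies in the elimination ideal for b, so b ∈ {-5}. For each such b, the remaining basis elements (now univariate) give the rest of the solution.
  b = -5: the earlier basis element becomes a - 5 = 0, giving a = 5 — point (5, -5).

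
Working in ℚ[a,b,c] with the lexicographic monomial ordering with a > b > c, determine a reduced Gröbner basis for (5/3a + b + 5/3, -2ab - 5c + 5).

G = {a + ⅗b + 1, b² + 5/3b - 25/6c + 25/6}

f_1 = 5/3a + b + 5/3, LT = a.
f_2 = -2ab - 5c + 5, LT = ab.

S(f_1,f_2): lcm = ab. S = ⅗b² + b - 5/2c + 5/2.
  leading term b²: no divisor's leading term divides it; move ⅗b² to the remainder.
  leading term b: no divisor's leading term divides it; move b to the remainder.
  leading term c: no divisor's leading term divides it; move -5/2c to the remainder.
  leading term 1: no divisor's leading term divides it; move 5/2 to the remainder.
  remainder ⅗b² + b - 5/2c + 5/2 ≠ 0; add g_3 = ⅗b² + b - 5/2c + 5/2 to the basis.

The other S-polynomials (S(f_1,g_3), S(f_2,g_3)) all reduce to 0 modulo the current basis, so we have a Gröbner basis.
Inter-reduce: drop elements whose leading term is divisible by another's, tail-reduce, and make monic.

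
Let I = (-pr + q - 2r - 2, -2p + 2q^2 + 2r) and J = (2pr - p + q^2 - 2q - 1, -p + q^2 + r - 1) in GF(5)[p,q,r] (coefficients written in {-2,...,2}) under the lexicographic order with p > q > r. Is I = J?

Since reduced Gröbner bases are canonical representatives of ideals under a given ordering, it suffices to compute and compare them.
Buchberger on the first generating set:
f_1 = -pr + q - 2r - 2, LT = pr.
f_2 = -2p + 2q^2 + 2r, LT = p.

S(f_1,f_2): lcm = pr. S = q^2r - q + r^2 + 2r + 2.
  leading term q^2r: no divisor's leading term divides it; move q^2r to the remainder.
  leading term q: no divisor's leading term divides it; move -q to the remainder.
  leading term r^2: no divisor's leading term divides it; move r^2 to the remainder.
  leading term r: no divisor's leading term divides it; move 2r to the remainder.
  leading term 1: no divisor's leading term divides it; move 2 to the remainder.
  remainder q^2r - q + r^2 + 2r + 2 ≠ 0; add g_3 = q^2r - q + r^2 + 2r + 2 to the basis.

The other S-polynomials (S(f_1,g_3), S(f_2,g_3)) all reduce to 0 modulo the current basis, so we have a Gröbner basis.
Inter-reduce: drop elements whose leading term is divisible by another's, tail-reduce, and make monic.
Reduced Gröbner basis: {p - q^2 - r, q^2r - q + r^2 + 2r + 2}.

Buchberger on the second generating set:
h_1 = 2pr - p + q^2 - 2q - 1, LT = pr.
h_2 = -p + q^2 + r - 1, LT = p.

S(h_1,h_2): lcm = pr. S = 2p + q^2r - 2q^2 - q + r^2 - r + 2.
  leading term p: subtract (-2)·h_2 from 2p + q^2r - 2q^2 - q + r^2 - r + 2 → q^2r - q + r^2 + r
  leading term q^2r: no divisor's leading term divides it; move q^2r to the remainder.
  leading term q: no divisor's leading term divides it; move -q to the remainder.
  leading term r^2: no divisor's leading term divides it; move r^2 to the remainder.
  leading term r: no divisor's leading term divides it; move r to the remainder.
  remainder q^2r - q + r^2 + r ≠ 0; add k_3 = q^2r - q + r^2 + r to the basis.

The other S-polynomials (S(h_1,k_3), S(h_2,k_3)) all reduce to 0 modulo the current basis, so we have a Gröbner basis.
Inter-reduce: drop elements whose leading term is divisible by another's, tail-reduce, and make monic.
Reduced Gröbner basis: {p - q^2 - r + 1, q^2r - q + r^2 + r}.

The bases are distinct; the ideals are different.
The same test decides containment: I ⊆ J iff every generator of I reduces to 0 modulo a Gröbner basis of J.

No, the ideals differ.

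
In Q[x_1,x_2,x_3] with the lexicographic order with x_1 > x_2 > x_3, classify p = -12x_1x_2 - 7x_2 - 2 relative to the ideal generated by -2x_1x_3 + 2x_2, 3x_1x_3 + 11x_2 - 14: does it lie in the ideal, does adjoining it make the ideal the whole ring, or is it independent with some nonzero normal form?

-12x_1x_2 - 7x_2 - 2 is independent of I; its normal form modulo I is -12x_1 - 9.

First compute the reduced Gröbner basis of I by Buchberger's algorithm.
f_1 = -2x_1x_3 + 2x_2, LT = x_1x_3.
f_2 = 3x_1x_3 + 11x_2 - 14, LT = x_1x_3.

S(f_1,f_2): lcm = x_1x_3. S = -14/3x_2 + 14/3.
  leading term x_2: no divisor's leading term divides it; move -14/3x_2 to the remainder.
  leading term 1: no divisor's leading term divides it; move 14/3 to the remainder.
  remainder -14/3x_2 + 14/3 ≠ 0; add h_3 = -14/3x_2 + 14/3 to the basis.

The other S-polynomials (S(f_1,h_3), S(f_2,h_3)) all reduce to 0 modulo the current basis, so we have a Gröbner basis.
Inter-reduce: drop elements whose leading term is divisible by another's, tail-reduce, and make monic.
Reduced Gröbner basis: {x_1x_3 - 1, x_2 - 1}.
Label its elements g_1 = x_1x_3 - 1, g_2 = x_2 - 1.

Reduce p = -12x_1x_2 - 7x_2 - 2 modulo G:
  leading term x_1x_2: subtract (-12x_1)·g_2 from -12x_1x_2 - 7x_2 - 2 → -12x_1 - 7x_2 - 2
  leading term x_1: no divisor's leading term divides it; move -12x_1 to the remainder.
  leading term x_2: subtract (-7)·g_2 from -7x_2 - 2 → -9
  leading term 1: no divisor's leading term divides it; move -9 to the remainder.
  normal form = -12x_1 - 9.
The normal form is nonzero, so p ∉ I. Since p minus its normal form lies in I, I + (p) = I + (r) where r = -12x_1 - 9; decide whether this ideal is the whole ring.
Run Buchberger on G together with r (pairs among the g_i already reduce to 0 since G is a Gröbner basis):
g_1 = x_1x_3 - 1, LT = x_1x_3.
g_2 = x_2 - 1, LT = x_2.
r = -12x_1 - 9, LT = x_1.

S(g_1,r): lcm = x_1x_3. S = -3/4x_3 - 1.
  leading term x_3: no divisor's leading term divides it; move -3/4x_3 to the remainder.
  leading term 1: no divisor's leading term divides it; move -1 to the remainder.
  remainder -3/4x_3 - 1 ≠ 0; add m_4 = -3/4x_3 - 1 to the basis.

The other S-polynomials (S(g_1,g_2), S(g_2,r), S(g_1,m_4), S(g_2,m_4), S(r,m_4)) all reduce to 0 modulo the current basis, so we have a Gröbner basis.
Inter-reduce: drop elements whose leading term is divisible by another's, tail-reduce, and make monic.
Reduced Gröbner basis: {x_1 + 3/4, x_2 - 1, x_3 + 4/3}.
The reduced Gröbner basis of I + (p) is {x_1 + 3/4, x_2 - 1, x_3 + 4/3} ≠ {1}, a proper ideal, so the enlarged system stays consistent: p is independent of I, with normal form -12x_1 - 9.

Ideal membership is decidable via reduction modulo a Gröbner basis.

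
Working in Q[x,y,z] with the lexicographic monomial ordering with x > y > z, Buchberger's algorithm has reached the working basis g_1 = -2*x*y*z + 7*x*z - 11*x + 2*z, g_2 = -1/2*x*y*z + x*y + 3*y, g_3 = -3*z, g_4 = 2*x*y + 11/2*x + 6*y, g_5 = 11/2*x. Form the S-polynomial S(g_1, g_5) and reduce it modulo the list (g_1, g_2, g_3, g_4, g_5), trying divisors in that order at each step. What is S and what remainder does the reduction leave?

lcm(LM(g_1), LM(g_5)) = x*y*z.
S = (lcm/LT(g_1))·g_1 − (lcm/LT(g_5))·g_5 = -7/2*x*z + 11/2*x - z.
Reduce S modulo (g_1, g_2, g_3, g_4, g_5) in that order:
  leading term x*z: subtract (7/6*x)·g_3 from -7/2*x*z + 11/2*x - z → 11/2*x - z
  leading term x: subtract (1)·g_5 from 11/2*x - z → -z
  leading term z: subtract (1/3)·g_3 from -z → 0
The remainder is 0, so this S-polynomial contributes no new basis element.

S(g_1, g_5) = -7/2*x*z + 11/2*x - z; remainder on division = 0.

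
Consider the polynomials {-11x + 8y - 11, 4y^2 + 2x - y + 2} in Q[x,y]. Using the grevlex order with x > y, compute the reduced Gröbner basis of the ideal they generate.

This is the nonlinear analogue of row-reducing a linear system.

f_1 = -11x + 8y - 11, LT = x.
f_2 = 4y^2 + 2x - y + 2, LT = y^2.

The S-polynomials (S(f_1,f_2)) all reduce to 0 modulo the current basis, so we have a Gröbner basis.

G = {y^2 + 5/44y, x - 8/11y + 1}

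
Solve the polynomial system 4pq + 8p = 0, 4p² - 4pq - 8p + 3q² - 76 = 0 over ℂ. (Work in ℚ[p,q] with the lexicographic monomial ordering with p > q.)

{(-4, -2), (4, -2), (0, -2*sqrt(57)/3), (0, 2*sqrt(57)/3)}

Compute a lex Gröbner basis by Buchberger's algorithm.
f_1 = 4pq + 8p, LT = pq.
f_2 = 4p² - 4pq - 8p + 3q² - 76, LT = p².

S(f_1,f_2): lcm = p²q. S = 2p² + pq² + 2pq - ¾q³ + 19q.
  leading term p²: subtract (½)·f_2 from 2p² + pq² + 2pq - ¾q³ + 19q → pq² + 4pq + 4p - ¾q³ - 3/2q² + 19q + 38
  leading term pq²: subtract (¼q)·f_1 from pq² + 4pq + 4p - ¾q³ - 3/2q² + 19q + 38 → 2pq + 4p - ¾q³ - 3/2q² + 19q + 38
  leading term pq: subtract (½)·f_1 from 2pq + 4p - ¾q³ - 3/2q² + 19q + 38 → -¾q³ - 3/2q² + 19q + 38
  leading term q³: no divisor's leading term divides it; move -¾q³ to the remainder.
  leading term q²: no divisor's leading term divides it; move -3/2q² to the remainder.
  leading term q: no divisor's leading term divides it; move 19q to the remainder.
  leading term 1: no divisor's leading term divides it; move 38 to the remainder.
  remainder -¾q³ - 3/2q² + 19q + 38 ≠ 0; add h_3 = -¾q³ - 3/2q² + 19q + 38 to the basis.

The other S-polynomials (S(f_1,h_3), S(f_2,h_3)) all reduce to 0 modulo the current basis, so we have a Gröbner basis.
Inter-reduce: drop elements whose leading term is divisible by another's, tail-reduce, and make monic.
Reduced Gröbner basis: {p² + ¾q² - 19, pq + 2p, q³ + 2q² - 76/3q - 152/3}.

Elimination: the polynomial q³ + 2q² - 76/3q - 152/3 lies in the elimination ideal for q, so q ∈ {-2, -2*sqrt(57)/3, 2*sqrt(57)/3}. For each such q, the remaining basis elements (now univariate) give the rest of the solution.
  q = -2: the earlier basis element becomes p² - 16 = 0, giving p = -4, 4 — points (-4, -2), (4, -2).
  q = -2*sqrt(57)/3: the earlier basis elements become p² = 0; -2*sqrt(57)*p/3 + 2*p = 0, giving p = 0 — point (0, -2*sqrt(57)/3).
  q = 2*sqrt(57)/3: the earlier basis elements become p² = 0; 2*p + 2*sqrt(57)*p/3 = 0, giving p = 0 — point (0, 2*sqrt(57)/3).
Zero-dimensionality of the ideal guarantees finitely many solutions over ℂ.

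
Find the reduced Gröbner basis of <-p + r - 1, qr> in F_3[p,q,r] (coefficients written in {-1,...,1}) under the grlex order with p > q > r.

G = {qr, p - r + 1}

f_1 = -p + r - 1, LT = p.
f_2 = qr, LT = qr.

The S-polynomials (S(f_1,f_2)) all reduce to 0 modulo the current basis, so we have a Gröbner basis.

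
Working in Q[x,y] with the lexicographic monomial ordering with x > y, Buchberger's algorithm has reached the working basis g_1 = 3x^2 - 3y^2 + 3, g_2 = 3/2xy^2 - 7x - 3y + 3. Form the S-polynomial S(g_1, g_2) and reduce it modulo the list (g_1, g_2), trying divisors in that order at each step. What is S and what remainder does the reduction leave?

lcm(LM(g_1), LM(g_2)) = x^2y^2.
S = (lcm/LT(g_1))·g_1 − (lcm/LT(g_2))·g_2 = 14/3x^2 + 2xy - 2x - y^4 + y^2.
Reduce S modulo (g_1, g_2) in that order:
  leading term x^2: subtract (14/9)·g_1 from 14/3x^2 + 2xy - 2x - y^4 + y^2 → 2xy - 2x - y^4 + 17/3y^2 - 14/3
  leading term xy: no divisor's leading term divides it; move 2xy to the remainder.
  leading term x: no divisor's leading term divides it; move -2x to the remainder.
  leading term y^4: no divisor's leading term divides it; move -y^4 to the remainder.
  leading term y^2: no divisor's leading term divides it; move 17/3y^2 to the remainder.
  leading term 1: no divisor's leading term divides it; move -14/3 to the remainder.
The remainder 2xy - 2x - y^4 + 17/3y^2 - 14/3 is nonzero, so it would be added as the next basis element.

S(g_1, g_2) = 14/3x^2 + 2xy - 2x - y^4 + y^2; remainder on division = 2xy - 2x - y^4 + 17/3y^2 - 14/3.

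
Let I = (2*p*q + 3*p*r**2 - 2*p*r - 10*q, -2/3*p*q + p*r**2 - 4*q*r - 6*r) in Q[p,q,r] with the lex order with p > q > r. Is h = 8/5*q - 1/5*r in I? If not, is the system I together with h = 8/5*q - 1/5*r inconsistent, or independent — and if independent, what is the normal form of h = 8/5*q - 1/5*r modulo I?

8/5*q - 1/5*r is independent of I; its normal form modulo I is 8/5*q - 1/5*r.

First compute the reduced Gröbner basis of I by Buchberger's algorithm.
f_1 = 2*p*q + 3*p*r**2 - 2*p*r - 10*q, LT = p*q.
f_2 = -2/3*p*q + p*r**2 - 4*q*r - 6*r, LT = p*q.

S(f_1,f_2): lcm = p*q. S = 3*p*r**2 - p*r - 6*q*r - 5*q - 9*r.
  reduce S modulo (f_1, f_2):
  remainder 3*p*r**2 - p*r - 6*q*r - 5*q - 9*r ≠ 0; add k_3 = 3*p*r**2 - p*r - 6*q*r - 5*q - 9*r to the basis.

S(f_1,k_3): lcm = p*q*r**2. S = 1/3*p*q*r + 3/2*p*r**4 - p*r**3 + 2*q**2*r + 5/3*q**2 - 5*q*r**2 + 3*q*r.
  reduce S modulo (f_1, f_2, k_3):
  remainder 2*q**2*r + 5/3*q**2 + 3*q*r**3 - 9/2*q*r**2 + 3*q*r + 9/2*r**3 - 3*r**2 ≠ 0; add k_4 = 2*q**2*r + 5/3*q**2 + 3*q*r**3 - 9/2*q*r**2 + 3*q*r + 9/2*r**3 - 3*r**2 to the basis.

The other S-polynomials (S(f_2,k_3), S(f_1,k_4), S(f_2,k_4), S(k_3,k_4)) all reduce to 0 modulo the current basis, so we have a Gröbner basis.
Inter-reduce: drop elements whose leading term is divisible by another's, tail-reduce, and make monic.
Reduced Gröbner basis: {p*q - 1/2*p*r + 3*q*r - 5/2*q + 9/2*r, p*r**2 - 1/3*p*r - 2*q*r - 5/3*q - 3*r, q**2*r + 5/6*q**2 + 3/2*q*r**3 - 9/4*q*r**2 + 3/2*q*r + 9/4*r**3 - 3/2*r**2}.
Label its elements g_1 = p*q - 1/2*p*r + 3*q*r - 5/2*q + 9/2*r, g_2 = p*r**2 - 1/3*p*r - 2*q*r - 5/3*q - 3*r, g_3 = q**2*r + 5/6*q**2 + 3/2*q*r**3 - 9/4*q*r**2 + 3/2*q*r + 9/4*r**3 - 3/2*r**2.

Reduce h = 8/5*q - 1/5*r modulo G:
  leading term q: no divisor's leading term divides it; move 8/5*q to the remainder.
  leading term r: no divisor's leading term divides it; move -1/5*r to the remainder.
  normal form = 8/5*q - 1/5*r.
The normal form is nonzero, so h ∉ I. Since h minus its normal form lies in I, I + (h) = I + (n) where n = 8/5*q - 1/5*r; decide whether this ideal is the whole ring.
Run Buchberger on G together with n (pairs among the g_i already reduce to 0 since G is a Gröbner basis):
g_1 = p*q - 1/2*p*r + 3*q*r - 5/2*q + 9/2*r, LT = p*q.
g_2 = p*r**2 - 1/3*p*r - 2*q*r - 5/3*q - 3*r, LT = p*r**2.
g_3 = q**2*r + 5/6*q**2 + 3/2*q*r**3 - 9/4*q*r**2 + 3/2*q*r + 9/4*r**3 - 3/2*r**2, LT = q**2*r.
n = 8/5*q - 1/5*r, LT = q.

S(g_1,n): lcm = p*q. S = -3/8*p*r + 3*q*r - 5/2*q + 9/2*r.
  reduce S modulo (g_1, g_2, g_3, n):
  remainder -3/8*p*r + 3/8*r**2 + 67/16*r ≠ 0; add m_5 = -3/8*p*r + 3/8*r**2 + 67/16*r to the basis.

S(g_3,n): lcm = q**2*r. S = 5/6*q**2 + 3/2*q*r**3 - 17/8*q*r**2 + 3/2*q*r + 9/4*r**3 - 3/2*r**2.
  reduce S modulo (g_1, g_2, g_3, n, m_5):
  remainder 3/16*r**4 + 127/64*r**3 - 499/384*r**2 ≠ 0; add m_6 = 3/16*r**4 + 127/64*r**3 - 499/384*r**2 to the basis.

S(g_1,m_5): lcm = p*q*r. S = -1/2*p*r**2 + 4*q*r**2 + 26/3*q*r + 9/2*r**2.
  reduce S modulo (g_1, g_2, g_3, n, m_5, m_6):
  remainder 1/2*r**3 + 127/24*r**2 - 499/144*r ≠ 0; add m_7 = 1/2*r**3 + 127/24*r**2 - 499/144*r to the basis.

The other S-polynomials (S(g_1,g_2), S(g_1,g_3), S(g_2,g_3), S(g_2,n), S(g_2,m_5), S(g_3,m_5), S(n,m_5), S(g_1,m_6), S(g_2,m_6), S(g_3,m_6), S(n,m_6), S(m_5,m_6), S(g_1,m_7), S(g_2,m_7), S(g_3,m_7), S(n,m_7), S(m_5,m_7), S(m_6,m_7)) all reduce to 0 modulo the current basis, so we have a Gröbner basis.
Inter-reduce: drop elements whose leading term is divisible by another's, tail-reduce, and make monic.
Reduced Gröbner basis: {p*r - r**2 - 67/6*r, q - 1/8*r, r**3 + 127/12*r**2 - 499/72*r}.
The reduced Gröbner basis of I + (h) is {p*r - r**2 - 67/6*r, q - 1/8*r, r**3 + 127/12*r**2 - 499/72*r} ≠ {1}, a proper ideal, so the enlarged system stays consistent: h is independent of I, with normal form 8/5*q - 1/5*r.

The remainder on division by a Gröbner basis is unique — it is the normal form.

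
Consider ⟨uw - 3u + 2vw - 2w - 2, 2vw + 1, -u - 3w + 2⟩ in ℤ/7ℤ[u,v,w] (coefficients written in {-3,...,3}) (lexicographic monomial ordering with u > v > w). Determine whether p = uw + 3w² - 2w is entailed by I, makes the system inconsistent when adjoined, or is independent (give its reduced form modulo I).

uw + 3w² - 2w lies in I (it reduces to 0).

First compute the reduced Gröbner basis of I by Buchberger's algorithm.
f_1 = uw - 3u + 2vw - 2w - 2, LT = uw.
f_2 = 2vw + 1, LT = vw.
f_3 = -u - 3w + 2, LT = u.

S(f_1,f_2): lcm = uvw. S = -3uv + 3u + 2v²w - 2vw - 2v.
  leading term uv: subtract (3v)·f_3 from -3uv + 3u + 2v²w - 2vw - 2v → 3u + 2v²w - v
  leading term u: subtract (-3)·f_3 from 3u + 2v²w - v → 2v²w - v - 2w - 1
  leading term v²w: subtract (v)·f_2 from 2v²w - v - 2w - 1 → -2v - 2w - 1
  leading term v: no divisor's leading term divides it; move -2v to the remainder.
  leading term w: no divisor's leading term divides it; move -2w to the remainder.
  leading term 1: no divisor's leading term divides it; move -1 to the remainder.
  remainder -2v - 2w - 1 ≠ 0; add h_4 = -2v - 2w - 1 to the basis.

S(f_1,f_3): lcm = uw. S = -3u + 2vw - 3w² - 2.
  leading term u: subtract (3)·f_3 from -3u + 2vw - 3w² - 2 → 2vw - 3w² + 2w - 1
  leading term vw: subtract (1)·f_2 from 2vw - 3w² + 2w - 1 → -3w² + 2w - 2
  leading term w²: no divisor's leading term divides it; move -3w² to the remainder.
  leading term w: no divisor's leading term divides it; move 2w to the remainder.
  leading term 1: no divisor's leading term divides it; move -2 to the remainder.
  remainder -3w² + 2w - 2 ≠ 0; add h_5 = -3w² + 2w - 2 to the basis.

The other S-polynomials (S(f_2,f_3), S(f_1,h_4), S(f_2,h_4), S(f_3,h_4), S(f_1,h_5), S(f_2,h_5), S(f_3,h_5), S(h_4,h_5)) all reduce to 0 modulo the current basis, so we have a Gröbner basis.
Inter-reduce: drop elements whose leading term is divisible by another's, tail-reduce, and make monic.
Reduced Gröbner basis: {u + 3w - 2, v + w - 3, w² - 3w + 3}.
Label its elements g_1 = u + 3w - 2, g_2 = v + w - 3, g_3 = w² - 3w + 3.

Reduce p = uw + 3w² - 2w modulo G:
  leading term uw: subtract (w)·g_1 from uw + 3w² - 2w → 0
  normal form = 0.
Since the normal form is 0, p ∈ I.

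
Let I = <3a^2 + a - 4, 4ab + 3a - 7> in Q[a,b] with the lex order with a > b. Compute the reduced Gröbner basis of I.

G = {a - 16/21b - 5/21, b^2 + 17/16b - 33/16}

f_1 = 3a^2 + a - 4, LT = a^2.
f_2 = 4ab + 3a - 7, LT = ab.

S(f_1,f_2): lcm = a^2b. S = -3/4a^2 + 1/3ab + 7/4a - 4/3b.
  leading term a^2: subtract (-1/4)·f_1 from -3/4a^2 + 1/3ab + 7/4a - 4/3b → 1/3ab + 2a - 4/3b - 1
  leading term ab: subtract (1/12)·f_2 from 1/3ab + 2a - 4/3b - 1 → 7/4a - 4/3b - 5/12
  leading term a: no divisor's leading term divides it; move 7/4a to the remainder.
  leading term b: no divisor's leading term divides it; move -4/3b to the remainder.
  leading term 1: no divisor's leading term divides it; move -5/12 to the remainder.
  remainder 7/4a - 4/3b - 5/12 ≠ 0; add g_3 = 7/4a - 4/3b - 5/12 to the basis.

S(f_1,g_3): lcm = a^2. S = 16/21ab + 4/7a - 4/3.
  leading term ab: subtract (4/21)·f_2 from 16/21ab + 4/7a - 4/3 → 0
  remainder 0.

S(f_2,g_3): lcm = ab. S = 3/4a + 16/21b^2 + 5/21b - 7/4.
  leading term a: subtract (3/7)·g_3 from 3/4a + 16/21b^2 + 5/21b - 7/4 → 16/21b^2 + 17/21b - 11/7
  leading term b^2: no divisor's leading term divides it; move 16/21b^2 to the remainder.
  leading term b: no divisor's leading term divides it; move 17/21b to the remainder.
  leading term 1: no divisor's leading term divides it; move -11/7 to the remainder.
  remainder 16/21b^2 + 17/21b - 11/7 ≠ 0; add g_4 = 16/21b^2 + 17/21b - 11/7 to the basis.

S(f_1,g_4): leading monomials are coprime, so the S-polynomial reduces to 0 (Buchberger's first criterion).
S(f_2,g_4): lcm = ab^2. S = -5/16ab + 33/16a - 7/4b.
  leading term ab: subtract (-5/64)·f_2 from -5/16ab + 33/16a - 7/4b → 147/64a - 7/4b - 35/64
  leading term a: subtract (21/16)·g_3 from 147/64a - 7/4b - 35/64 → 0
  remainder 0.

S(g_3,g_4): leading monomials are coprime, so the S-polynomial reduces to 0 (Buchberger's first criterion).
Every S-polynomial of the final basis reduces to 0, so we have a Gröbner basis.
Inter-reduce: drop elements whose leading term is divisible by another's, tail-reduce, and make monic.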